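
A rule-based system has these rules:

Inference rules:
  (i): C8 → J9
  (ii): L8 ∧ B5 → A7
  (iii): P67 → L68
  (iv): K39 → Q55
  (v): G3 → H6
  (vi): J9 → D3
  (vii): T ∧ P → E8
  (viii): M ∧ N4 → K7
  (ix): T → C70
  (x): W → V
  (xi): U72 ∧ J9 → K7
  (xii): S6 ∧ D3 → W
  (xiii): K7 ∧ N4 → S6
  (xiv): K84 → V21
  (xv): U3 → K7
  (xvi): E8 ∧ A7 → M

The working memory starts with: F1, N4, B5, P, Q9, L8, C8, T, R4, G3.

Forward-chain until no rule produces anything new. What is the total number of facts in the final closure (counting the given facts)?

21

[1] (i) [C8 → J9]; (ii) [L8 ∧ B5 → A7]; (v) [G3 → H6]; (vii) [T ∧ P → E8]; (ix) [T → C70]. ⇒ new: J9, A7, H6, E8, C70.
[2] (vi) [J9 → D3]; (xvi) [E8 ∧ A7 → M]. ⇒ new: D3, M.
[3] (viii) [M ∧ N4 → K7]. ⇒ new: K7.
[4] (xiii) [K7 ∧ N4 → S6]. ⇒ new: S6.
[5] (xii) [S6 ∧ D3 → W]. ⇒ new: W.
[6] (x) [W → V]. ⇒ new: V.
Closure: {A7, B5, C70, C8, D3, E8, F1, G3, H6, J9, K7, L8, M, N4, P, Q9, R4, S6, T, V, W} — 21 facts.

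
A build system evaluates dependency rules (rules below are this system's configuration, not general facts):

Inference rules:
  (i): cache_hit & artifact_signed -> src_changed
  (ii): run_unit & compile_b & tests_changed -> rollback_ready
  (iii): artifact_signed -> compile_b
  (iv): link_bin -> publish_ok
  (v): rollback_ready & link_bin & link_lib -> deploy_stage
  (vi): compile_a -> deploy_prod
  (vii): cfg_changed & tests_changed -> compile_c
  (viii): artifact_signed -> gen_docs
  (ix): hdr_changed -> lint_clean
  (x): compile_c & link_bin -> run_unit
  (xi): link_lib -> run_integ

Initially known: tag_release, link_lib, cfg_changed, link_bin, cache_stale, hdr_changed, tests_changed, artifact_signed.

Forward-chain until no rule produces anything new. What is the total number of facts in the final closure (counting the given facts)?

Round 1: (iii) [artifact_signed -> compile_b]; (iv) [link_bin -> publish_ok]; (vii) [cfg_changed & tests_changed -> compile_c]; (viii) [artifact_signed -> gen_docs]; (ix) [hdr_changed -> lint_clean]; (xi) [link_lib -> run_integ]. Adds compile_b, publish_ok, compile_c, gen_docs, lint_clean, run_integ.
Round 2: (x) [compile_c & link_bin -> run_unit]. Adds run_unit.
Round 3: (ii) [run_unit & compile_b & tests_changed -> rollback_ready]. Adds rollback_ready.
Round 4: (v) [rollback_ready & link_bin & link_lib -> deploy_stage]. Adds deploy_stage.
Closure: {artifact_signed, cache_stale, cfg_changed, compile_b, compile_c, deploy_stage, gen_docs, hdr_changed, link_bin, link_lib, lint_clean, publish_ok, rollback_ready, run_integ, run_unit, tag_release, tests_changed} — 17 facts.

17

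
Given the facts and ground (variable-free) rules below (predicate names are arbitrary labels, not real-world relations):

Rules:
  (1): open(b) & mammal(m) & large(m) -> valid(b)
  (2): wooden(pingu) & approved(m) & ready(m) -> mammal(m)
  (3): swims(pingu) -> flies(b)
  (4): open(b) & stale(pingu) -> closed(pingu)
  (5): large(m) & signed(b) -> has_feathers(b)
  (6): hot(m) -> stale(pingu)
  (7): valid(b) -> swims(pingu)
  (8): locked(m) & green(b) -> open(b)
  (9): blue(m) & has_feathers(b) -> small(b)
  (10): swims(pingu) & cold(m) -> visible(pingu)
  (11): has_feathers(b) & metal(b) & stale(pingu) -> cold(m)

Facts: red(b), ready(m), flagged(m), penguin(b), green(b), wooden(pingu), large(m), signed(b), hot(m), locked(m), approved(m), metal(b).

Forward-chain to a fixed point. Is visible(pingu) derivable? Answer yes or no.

yes

Round 1 fires (2), (5), (6), (8), giving mammal(m), has_feathers(b), stale(pingu), open(b).
Round 2 fires (1), (4), (11), giving valid(b), closed(pingu), cold(m).
Round 3 fires (7), giving swims(pingu).
Round 4 fires (3), (10), giving flies(b), visible(pingu).
visible(pingu) appears in round 4, so it is derivable.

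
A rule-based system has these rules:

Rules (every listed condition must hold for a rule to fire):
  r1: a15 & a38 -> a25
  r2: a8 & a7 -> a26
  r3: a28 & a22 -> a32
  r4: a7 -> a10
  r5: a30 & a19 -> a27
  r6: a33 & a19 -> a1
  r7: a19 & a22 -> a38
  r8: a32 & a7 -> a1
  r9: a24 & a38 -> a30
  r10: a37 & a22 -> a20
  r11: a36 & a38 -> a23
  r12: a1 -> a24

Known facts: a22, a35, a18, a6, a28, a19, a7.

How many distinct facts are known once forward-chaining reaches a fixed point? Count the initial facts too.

Round 1 fires r3, r4, r7, giving a32, a10, a38.
Round 2 fires r8, giving a1.
Round 3 fires r12, giving a24.
Round 4 fires r9, giving a30.
Round 5 fires r5, giving a27.
Closure: {a1, a10, a18, a19, a22, a24, a27, a28, a30, a32, a35, a38, a6, a7} — 14 facts.

14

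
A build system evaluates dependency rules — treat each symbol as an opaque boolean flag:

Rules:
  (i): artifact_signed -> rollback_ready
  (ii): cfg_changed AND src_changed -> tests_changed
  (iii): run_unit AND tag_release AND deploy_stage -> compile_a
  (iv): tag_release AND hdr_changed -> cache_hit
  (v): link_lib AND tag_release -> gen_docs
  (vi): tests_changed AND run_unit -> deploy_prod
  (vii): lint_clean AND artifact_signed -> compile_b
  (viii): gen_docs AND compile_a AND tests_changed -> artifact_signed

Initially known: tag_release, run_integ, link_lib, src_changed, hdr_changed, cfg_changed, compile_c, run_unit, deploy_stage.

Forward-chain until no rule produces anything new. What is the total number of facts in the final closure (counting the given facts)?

Round 1: (ii) [cfg_changed AND src_changed -> tests_changed]; (iii) [run_unit AND tag_release AND deploy_stage -> compile_a]; (iv) [tag_release AND hdr_changed -> cache_hit]; (v) [link_lib AND tag_release -> gen_docs]. Adds tests_changed, compile_a, cache_hit, gen_docs.
Round 2: (vi) [tests_changed AND run_unit -> deploy_prod]; (viii) [gen_docs AND compile_a AND tests_changed -> artifact_signed]. Adds deploy_prod, artifact_signed.
Round 3: (i) [artifact_signed -> rollback_ready]. Adds rollback_ready.
Closure: {artifact_signed, cache_hit, cfg_changed, compile_a, compile_c, deploy_prod, deploy_stage, gen_docs, hdr_changed, link_lib, rollback_ready, run_integ, run_unit, src_changed, tag_release, tests_changed} — 16 facts.

16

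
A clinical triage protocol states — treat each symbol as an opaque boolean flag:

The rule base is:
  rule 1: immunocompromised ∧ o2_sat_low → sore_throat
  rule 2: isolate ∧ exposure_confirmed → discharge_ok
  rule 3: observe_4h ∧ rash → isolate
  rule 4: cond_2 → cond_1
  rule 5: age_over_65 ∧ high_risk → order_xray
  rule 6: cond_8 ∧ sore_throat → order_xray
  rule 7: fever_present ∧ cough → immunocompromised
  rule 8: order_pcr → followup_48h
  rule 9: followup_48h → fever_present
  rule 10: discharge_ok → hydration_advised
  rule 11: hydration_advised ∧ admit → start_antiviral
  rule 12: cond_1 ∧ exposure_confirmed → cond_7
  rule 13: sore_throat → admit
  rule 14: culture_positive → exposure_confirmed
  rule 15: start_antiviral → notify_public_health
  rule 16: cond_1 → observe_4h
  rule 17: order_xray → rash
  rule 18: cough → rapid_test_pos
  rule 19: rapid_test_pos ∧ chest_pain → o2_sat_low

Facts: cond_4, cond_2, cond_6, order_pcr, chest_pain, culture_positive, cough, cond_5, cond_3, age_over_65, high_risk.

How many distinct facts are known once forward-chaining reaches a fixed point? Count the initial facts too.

29

Round 1: rule 4 [cond_2 → cond_1]; rule 5 [age_over_65 ∧ high_risk → order_xray]; rule 8 [order_pcr → followup_48h]; rule 14 [culture_positive → exposure_confirmed]; rule 18 [cough → rapid_test_pos]. New: cond_1, order_xray, followup_48h, exposure_confirmed, rapid_test_pos.
Round 2: rule 9 [followup_48h → fever_present]; rule 12 [cond_1 ∧ exposure_confirmed → cond_7]; rule 16 [cond_1 → observe_4h]; rule 17 [order_xray → rash]; rule 19 [rapid_test_pos ∧ chest_pain → o2_sat_low]. New: fever_present, cond_7, observe_4h, rash, o2_sat_low.
Round 3: rule 3 [observe_4h ∧ rash → isolate]; rule 7 [fever_present ∧ cough → immunocompromised]. New: isolate, immunocompromised.
Round 4: rule 1 [immunocompromised ∧ o2_sat_low → sore_throat]; rule 2 [isolate ∧ exposure_confirmed → discharge_ok]. New: sore_throat, discharge_ok.
Round 5: rule 10 [discharge_ok → hydration_advised]; rule 13 [sore_throat → admit]. New: hydration_advised, admit.
Round 6: rule 11 [hydration_advised ∧ admit → start_antiviral]. New: start_antiviral.
Round 7: rule 15 [start_antiviral → notify_public_health]. New: notify_public_health.
Closure: {admit, age_over_65, chest_pain, cond_1, cond_2, cond_3, cond_4, cond_5, cond_6, cond_7, cough, culture_positive, discharge_ok, exposure_confirmed, fever_present, followup_48h, high_risk, hydration_advised, immunocompromised, isolate, notify_public_health, o2_sat_low, observe_4h, order_pcr, order_xray, rapid_test_pos, rash, sore_throat, start_antiviral} — 29 facts.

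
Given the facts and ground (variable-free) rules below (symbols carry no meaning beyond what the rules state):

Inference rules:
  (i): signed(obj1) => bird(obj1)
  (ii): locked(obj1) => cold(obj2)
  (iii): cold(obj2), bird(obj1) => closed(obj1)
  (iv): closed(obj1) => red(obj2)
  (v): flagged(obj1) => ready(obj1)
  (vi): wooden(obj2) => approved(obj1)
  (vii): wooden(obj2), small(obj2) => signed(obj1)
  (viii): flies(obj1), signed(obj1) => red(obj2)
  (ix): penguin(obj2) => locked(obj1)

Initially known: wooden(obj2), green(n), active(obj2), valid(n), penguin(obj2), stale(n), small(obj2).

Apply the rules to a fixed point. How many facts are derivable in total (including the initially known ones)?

Round 1: (vi) [wooden(obj2) => approved(obj1)]; (vii) [wooden(obj2), small(obj2) => signed(obj1)]; (ix) [penguin(obj2) => locked(obj1)]. New: approved(obj1), signed(obj1), locked(obj1).
Round 2: (i) [signed(obj1) => bird(obj1)]; (ii) [locked(obj1) => cold(obj2)]. New: bird(obj1), cold(obj2).
Round 3: (iii) [cold(obj2), bird(obj1) => closed(obj1)]. New: closed(obj1).
Round 4: (iv) [closed(obj1) => red(obj2)]. New: red(obj2).
Closure: {active(obj2), approved(obj1), bird(obj1), closed(obj1), cold(obj2), green(n), locked(obj1), penguin(obj2), red(obj2), signed(obj1), small(obj2), stale(n), valid(n), wooden(obj2)} — 14 facts.

14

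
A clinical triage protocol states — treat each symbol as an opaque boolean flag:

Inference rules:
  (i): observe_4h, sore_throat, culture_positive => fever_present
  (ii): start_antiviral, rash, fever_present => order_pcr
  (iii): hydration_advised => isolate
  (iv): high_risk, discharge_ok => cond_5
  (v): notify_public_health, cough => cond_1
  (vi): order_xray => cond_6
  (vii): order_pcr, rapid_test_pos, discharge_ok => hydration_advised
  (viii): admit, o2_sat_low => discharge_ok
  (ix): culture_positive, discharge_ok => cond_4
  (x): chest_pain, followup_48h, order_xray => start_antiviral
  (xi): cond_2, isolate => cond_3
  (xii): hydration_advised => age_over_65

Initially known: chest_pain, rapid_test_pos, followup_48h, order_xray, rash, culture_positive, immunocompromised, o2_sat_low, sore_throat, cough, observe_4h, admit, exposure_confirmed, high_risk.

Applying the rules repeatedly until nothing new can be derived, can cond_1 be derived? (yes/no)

Round 1 fires (i), (vi), (viii), (x), giving fever_present, cond_6, discharge_ok, start_antiviral.
Round 2 fires (ii), (iv), (ix), giving order_pcr, cond_5, cond_4.
Round 3 fires (vii), giving hydration_advised.
Round 4 fires (iii), (xii), giving isolate, age_over_65.
Fixed point reached. cond_1 is concluded only by (v); (v) needs notify_public_health (never derived).

no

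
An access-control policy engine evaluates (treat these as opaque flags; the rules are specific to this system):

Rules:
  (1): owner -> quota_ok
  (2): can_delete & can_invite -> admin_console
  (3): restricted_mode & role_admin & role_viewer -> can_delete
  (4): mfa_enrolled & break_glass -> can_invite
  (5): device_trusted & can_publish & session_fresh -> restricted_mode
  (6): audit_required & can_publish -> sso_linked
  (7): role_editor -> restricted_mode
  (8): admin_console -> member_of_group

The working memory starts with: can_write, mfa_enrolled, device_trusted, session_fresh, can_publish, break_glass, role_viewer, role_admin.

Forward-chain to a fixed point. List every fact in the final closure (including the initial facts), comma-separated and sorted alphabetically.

Round 1 — (4), (5), derive can_invite, restricted_mode.
Round 2 — (3), derive can_delete.
Round 3 — (2), derive admin_console.
Round 4 — (8), derive member_of_group.

admin_console, break_glass, can_delete, can_invite, can_publish, can_write, device_trusted, member_of_group, mfa_enrolled, restricted_mode, role_admin, role_viewer, session_fresh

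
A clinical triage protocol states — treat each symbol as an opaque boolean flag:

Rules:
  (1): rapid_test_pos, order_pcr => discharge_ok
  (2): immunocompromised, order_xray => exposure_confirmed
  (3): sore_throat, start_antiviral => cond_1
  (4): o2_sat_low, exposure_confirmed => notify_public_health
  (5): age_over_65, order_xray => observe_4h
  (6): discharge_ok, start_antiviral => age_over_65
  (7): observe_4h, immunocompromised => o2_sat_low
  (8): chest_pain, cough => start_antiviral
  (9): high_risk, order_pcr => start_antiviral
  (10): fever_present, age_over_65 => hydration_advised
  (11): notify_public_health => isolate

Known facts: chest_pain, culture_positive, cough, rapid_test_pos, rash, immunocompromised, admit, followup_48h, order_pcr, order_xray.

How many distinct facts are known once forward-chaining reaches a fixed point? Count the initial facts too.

Round 1 — (1), (2), (8), derive discharge_ok, exposure_confirmed, start_antiviral.
Round 2 — (6), derive age_over_65.
Round 3 — (5), derive observe_4h.
Round 4 — (7), derive o2_sat_low.
Round 5 — (4), derive notify_public_health.
Round 6 — (11), derive isolate.
Closure: {admit, age_over_65, chest_pain, cough, culture_positive, discharge_ok, exposure_confirmed, followup_48h, immunocompromised, isolate, notify_public_health, o2_sat_low, observe_4h, order_pcr, order_xray, rapid_test_pos, rash, start_antiviral} — 18 facts.

18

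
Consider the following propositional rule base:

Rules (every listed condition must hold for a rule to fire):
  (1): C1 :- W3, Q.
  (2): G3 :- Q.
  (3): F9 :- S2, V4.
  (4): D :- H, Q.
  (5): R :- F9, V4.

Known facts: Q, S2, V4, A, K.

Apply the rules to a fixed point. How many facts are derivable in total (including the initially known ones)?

Round 1 — (2), (3), derive G3, F9.
Round 2 — (5), derive R.
Closure: {A, F9, G3, K, Q, R, S2, V4} — 8 facts.

8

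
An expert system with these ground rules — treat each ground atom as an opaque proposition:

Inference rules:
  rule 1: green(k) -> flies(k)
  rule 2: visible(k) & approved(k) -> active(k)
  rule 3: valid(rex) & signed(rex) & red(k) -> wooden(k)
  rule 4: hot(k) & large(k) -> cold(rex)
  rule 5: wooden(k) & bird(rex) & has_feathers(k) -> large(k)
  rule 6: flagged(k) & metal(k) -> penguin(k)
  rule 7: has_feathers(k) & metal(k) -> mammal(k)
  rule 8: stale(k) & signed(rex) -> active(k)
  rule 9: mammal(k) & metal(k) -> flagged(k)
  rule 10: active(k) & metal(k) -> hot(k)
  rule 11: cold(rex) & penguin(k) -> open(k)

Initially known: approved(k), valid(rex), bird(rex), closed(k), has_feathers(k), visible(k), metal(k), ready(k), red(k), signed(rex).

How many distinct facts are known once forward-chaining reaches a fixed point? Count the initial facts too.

[1] rule 2 [visible(k) & approved(k) -> active(k)]; rule 3 [valid(rex) & signed(rex) & red(k) -> wooden(k)]; rule 7 [has_feathers(k) & metal(k) -> mammal(k)]. ⇒ new: active(k), wooden(k), mammal(k).
[2] rule 5 [wooden(k) & bird(rex) & has_feathers(k) -> large(k)]; rule 9 [mammal(k) & metal(k) -> flagged(k)]; rule 10 [active(k) & metal(k) -> hot(k)]. ⇒ new: large(k), flagged(k), hot(k).
[3] rule 4 [hot(k) & large(k) -> cold(rex)]; rule 6 [flagged(k) & metal(k) -> penguin(k)]. ⇒ new: cold(rex), penguin(k).
[4] rule 11 [cold(rex) & penguin(k) -> open(k)]. ⇒ new: open(k).
Closure: {active(k), approved(k), bird(rex), closed(k), cold(rex), flagged(k), has_feathers(k), hot(k), large(k), mammal(k), metal(k), open(k), penguin(k), ready(k), red(k), signed(rex), valid(rex), visible(k), wooden(k)} — 19 facts.

19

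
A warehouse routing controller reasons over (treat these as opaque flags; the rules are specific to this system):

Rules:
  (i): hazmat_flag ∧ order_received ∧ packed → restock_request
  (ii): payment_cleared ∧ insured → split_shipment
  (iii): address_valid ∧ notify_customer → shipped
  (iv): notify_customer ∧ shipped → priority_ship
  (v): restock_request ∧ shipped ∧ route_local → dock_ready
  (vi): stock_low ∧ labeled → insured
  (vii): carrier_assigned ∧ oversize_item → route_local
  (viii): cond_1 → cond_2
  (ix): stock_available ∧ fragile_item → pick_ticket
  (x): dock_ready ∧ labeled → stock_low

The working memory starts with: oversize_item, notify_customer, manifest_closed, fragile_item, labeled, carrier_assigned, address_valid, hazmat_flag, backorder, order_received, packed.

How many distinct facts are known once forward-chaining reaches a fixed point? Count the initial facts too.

Round 1 — (i), (iii), (vii), derive restock_request, shipped, route_local.
Round 2 — (iv), (v), derive priority_ship, dock_ready.
Round 3 — (x), derive stock_low.
Round 4 — (vi), derive insured.
Closure: {address_valid, backorder, carrier_assigned, dock_ready, fragile_item, hazmat_flag, insured, labeled, manifest_closed, notify_customer, order_received, oversize_item, packed, priority_ship, restock_request, route_local, shipped, stock_low} — 18 facts.

18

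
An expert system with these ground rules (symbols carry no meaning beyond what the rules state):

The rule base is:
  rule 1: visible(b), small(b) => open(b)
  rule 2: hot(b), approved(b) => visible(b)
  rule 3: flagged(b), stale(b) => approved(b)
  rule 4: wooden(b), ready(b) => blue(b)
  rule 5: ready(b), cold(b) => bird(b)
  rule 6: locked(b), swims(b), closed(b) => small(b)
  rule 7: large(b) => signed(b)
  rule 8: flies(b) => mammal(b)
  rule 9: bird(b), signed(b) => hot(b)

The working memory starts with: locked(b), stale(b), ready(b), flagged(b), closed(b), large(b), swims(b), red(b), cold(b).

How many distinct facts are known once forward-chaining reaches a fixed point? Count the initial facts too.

[1] rule 3 [flagged(b), stale(b) => approved(b)]; rule 5 [ready(b), cold(b) => bird(b)]; rule 6 [locked(b), swims(b), closed(b) => small(b)]; rule 7 [large(b) => signed(b)]. ⇒ new: approved(b), bird(b), small(b), signed(b).
[2] rule 9 [bird(b), signed(b) => hot(b)]. ⇒ new: hot(b).
[3] rule 2 [hot(b), approved(b) => visible(b)]. ⇒ new: visible(b).
[4] rule 1 [visible(b), small(b) => open(b)]. ⇒ new: open(b).
Closure: {approved(b), bird(b), closed(b), cold(b), flagged(b), hot(b), large(b), locked(b), open(b), ready(b), red(b), signed(b), small(b), stale(b), swims(b), visible(b)} — 16 facts.

16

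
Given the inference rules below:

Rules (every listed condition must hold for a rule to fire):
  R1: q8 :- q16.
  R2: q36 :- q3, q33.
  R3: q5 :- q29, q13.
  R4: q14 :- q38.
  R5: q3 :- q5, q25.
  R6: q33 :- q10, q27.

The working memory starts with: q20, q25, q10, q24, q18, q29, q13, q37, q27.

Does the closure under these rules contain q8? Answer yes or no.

Round 1 — R3, R6, derive q5, q33.
Round 2 — R5, derive q3.
Round 3 — R2, derive q36.
Fixed point reached. q8 is concluded only by R1; R1 needs q16 (never derived).

no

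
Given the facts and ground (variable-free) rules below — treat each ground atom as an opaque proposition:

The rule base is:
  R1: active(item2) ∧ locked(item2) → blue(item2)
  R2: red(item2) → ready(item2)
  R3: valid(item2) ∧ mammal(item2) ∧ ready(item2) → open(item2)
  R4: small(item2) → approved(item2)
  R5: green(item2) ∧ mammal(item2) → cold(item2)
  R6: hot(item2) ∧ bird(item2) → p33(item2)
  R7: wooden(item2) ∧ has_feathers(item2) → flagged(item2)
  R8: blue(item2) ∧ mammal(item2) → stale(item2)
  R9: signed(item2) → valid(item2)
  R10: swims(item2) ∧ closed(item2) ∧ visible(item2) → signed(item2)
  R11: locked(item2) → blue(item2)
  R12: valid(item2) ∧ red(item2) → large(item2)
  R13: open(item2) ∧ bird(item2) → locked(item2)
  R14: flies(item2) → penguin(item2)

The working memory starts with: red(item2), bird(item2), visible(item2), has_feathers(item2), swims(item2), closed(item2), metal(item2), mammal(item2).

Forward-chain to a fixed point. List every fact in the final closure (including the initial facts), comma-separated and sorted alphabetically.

Round 1 fires R2, R10, giving ready(item2), signed(item2).
Round 2 fires R9, giving valid(item2).
Round 3 fires R3, R12, giving open(item2), large(item2).
Round 4 fires R13, giving locked(item2).
Round 5 fires R11, giving blue(item2).
Round 6 fires R8, giving stale(item2).

bird(item2), blue(item2), closed(item2), has_feathers(item2), large(item2), locked(item2), mammal(item2), metal(item2), open(item2), ready(item2), red(item2), signed(item2), stale(item2), swims(item2), valid(item2), visible(item2)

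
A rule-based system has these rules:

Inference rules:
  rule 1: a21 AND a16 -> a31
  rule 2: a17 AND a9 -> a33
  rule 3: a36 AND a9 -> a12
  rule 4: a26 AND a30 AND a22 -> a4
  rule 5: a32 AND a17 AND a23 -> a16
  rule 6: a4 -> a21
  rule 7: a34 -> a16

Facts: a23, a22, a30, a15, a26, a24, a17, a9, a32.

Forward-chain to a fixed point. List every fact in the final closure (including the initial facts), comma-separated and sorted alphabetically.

a15, a16, a17, a21, a22, a23, a24, a26, a30, a31, a32, a33, a4, a9

[1] rule 2 [a17 AND a9 -> a33]; rule 4 [a26 AND a30 AND a22 -> a4]; rule 5 [a32 AND a17 AND a23 -> a16]. ⇒ new: a33, a4, a16.
[2] rule 6 [a4 -> a21]. ⇒ new: a21.
[3] rule 1 [a21 AND a16 -> a31]. ⇒ new: a31.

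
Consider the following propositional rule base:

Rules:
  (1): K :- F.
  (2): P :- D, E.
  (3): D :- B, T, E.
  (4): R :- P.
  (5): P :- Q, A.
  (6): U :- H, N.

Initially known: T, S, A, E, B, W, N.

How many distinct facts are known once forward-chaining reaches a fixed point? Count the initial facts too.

Round 1: (3) [D :- B, T, E.]. Adds D.
Round 2: (2) [P :- D, E.]. Adds P.
Round 3: (4) [R :- P.]. Adds R.
Closure: {A, B, D, E, N, P, R, S, T, W} — 10 facts.

10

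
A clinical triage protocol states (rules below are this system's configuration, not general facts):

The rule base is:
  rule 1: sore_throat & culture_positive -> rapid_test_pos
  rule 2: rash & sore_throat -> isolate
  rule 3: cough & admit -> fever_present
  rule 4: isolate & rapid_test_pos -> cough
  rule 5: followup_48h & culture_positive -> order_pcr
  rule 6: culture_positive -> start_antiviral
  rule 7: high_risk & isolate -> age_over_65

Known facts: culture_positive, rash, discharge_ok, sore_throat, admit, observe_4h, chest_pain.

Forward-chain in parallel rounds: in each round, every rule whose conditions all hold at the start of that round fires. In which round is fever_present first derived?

Round 1 fires rule 1, rule 2, rule 6, giving rapid_test_pos, isolate, start_antiviral.
Round 2 fires rule 4, giving cough.
Round 3 fires rule 3, giving fever_present.
fever_present first appears in round 3.

3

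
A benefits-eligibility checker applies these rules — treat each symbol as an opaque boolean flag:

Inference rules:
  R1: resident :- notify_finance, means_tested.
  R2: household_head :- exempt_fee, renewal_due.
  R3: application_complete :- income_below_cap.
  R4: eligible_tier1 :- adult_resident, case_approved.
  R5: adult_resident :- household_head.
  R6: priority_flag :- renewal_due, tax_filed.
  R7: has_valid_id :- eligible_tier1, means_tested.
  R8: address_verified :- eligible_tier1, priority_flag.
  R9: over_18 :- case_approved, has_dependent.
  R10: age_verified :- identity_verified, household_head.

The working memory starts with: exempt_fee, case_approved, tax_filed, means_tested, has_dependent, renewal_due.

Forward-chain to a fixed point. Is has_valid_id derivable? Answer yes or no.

Round 1: R2 [household_head :- exempt_fee, renewal_due.]; R6 [priority_flag :- renewal_due, tax_filed.]; R9 [over_18 :- case_approved, has_dependent.]. New: household_head, priority_flag, over_18.
Round 2: R5 [adult_resident :- household_head.]. New: adult_resident.
Round 3: R4 [eligible_tier1 :- adult_resident, case_approved.]. New: eligible_tier1.
Round 4: R7 [has_valid_id :- eligible_tier1, means_tested.]; R8 [address_verified :- eligible_tier1, priority_flag.]. New: has_valid_id, address_verified.
has_valid_id appears in round 4, so it is derivable.

yes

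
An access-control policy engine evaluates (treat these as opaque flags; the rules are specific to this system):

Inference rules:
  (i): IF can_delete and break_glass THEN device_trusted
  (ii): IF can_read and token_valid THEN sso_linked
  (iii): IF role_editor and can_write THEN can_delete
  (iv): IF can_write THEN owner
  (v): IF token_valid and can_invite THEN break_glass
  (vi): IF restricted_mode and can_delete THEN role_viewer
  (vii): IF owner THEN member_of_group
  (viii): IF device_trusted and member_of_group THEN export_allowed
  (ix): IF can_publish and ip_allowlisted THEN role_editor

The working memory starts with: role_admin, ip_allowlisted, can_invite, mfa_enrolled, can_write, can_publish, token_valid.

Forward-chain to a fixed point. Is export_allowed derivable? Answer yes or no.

Round 1: (iv) [IF can_write THEN owner]; (v) [IF token_valid and can_invite THEN break_glass]; (ix) [IF can_publish and ip_allowlisted THEN role_editor]. New: owner, break_glass, role_editor.
Round 2: (iii) [IF role_editor and can_write THEN can_delete]; (vii) [IF owner THEN member_of_group]. New: can_delete, member_of_group.
Round 3: (i) [IF can_delete and break_glass THEN device_trusted]. New: device_trusted.
Round 4: (viii) [IF device_trusted and member_of_group THEN export_allowed]. New: export_allowed.
export_allowed appears in round 4, so it is derivable.

yes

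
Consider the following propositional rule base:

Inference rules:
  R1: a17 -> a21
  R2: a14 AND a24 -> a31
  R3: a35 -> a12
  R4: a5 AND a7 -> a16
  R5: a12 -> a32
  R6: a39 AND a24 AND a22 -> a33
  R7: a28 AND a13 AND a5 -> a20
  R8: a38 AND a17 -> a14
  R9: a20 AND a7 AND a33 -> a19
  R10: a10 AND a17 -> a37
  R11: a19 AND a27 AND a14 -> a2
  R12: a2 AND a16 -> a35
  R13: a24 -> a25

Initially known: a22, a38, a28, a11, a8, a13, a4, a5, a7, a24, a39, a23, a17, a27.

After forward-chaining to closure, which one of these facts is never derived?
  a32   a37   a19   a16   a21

a37

[1] R1 [a17 -> a21]; R4 [a5 AND a7 -> a16]; R6 [a39 AND a24 AND a22 -> a33]; R7 [a28 AND a13 AND a5 -> a20]; R8 [a38 AND a17 -> a14]; R13 [a24 -> a25]. ⇒ new: a21, a16, a33, a20, a14, a25.
[2] R2 [a14 AND a24 -> a31]; R9 [a20 AND a7 AND a33 -> a19]. ⇒ new: a31, a19.
[3] R11 [a19 AND a27 AND a14 -> a2]. ⇒ new: a2.
[4] R12 [a2 AND a16 -> a35]. ⇒ new: a35.
[5] R3 [a35 -> a12]. ⇒ new: a12.
[6] R5 [a12 -> a32]. ⇒ new: a32.
Derived: a32 (round 6), a16 (round 1), a19 (round 2), a21 (round 1). a37 never appears in any round.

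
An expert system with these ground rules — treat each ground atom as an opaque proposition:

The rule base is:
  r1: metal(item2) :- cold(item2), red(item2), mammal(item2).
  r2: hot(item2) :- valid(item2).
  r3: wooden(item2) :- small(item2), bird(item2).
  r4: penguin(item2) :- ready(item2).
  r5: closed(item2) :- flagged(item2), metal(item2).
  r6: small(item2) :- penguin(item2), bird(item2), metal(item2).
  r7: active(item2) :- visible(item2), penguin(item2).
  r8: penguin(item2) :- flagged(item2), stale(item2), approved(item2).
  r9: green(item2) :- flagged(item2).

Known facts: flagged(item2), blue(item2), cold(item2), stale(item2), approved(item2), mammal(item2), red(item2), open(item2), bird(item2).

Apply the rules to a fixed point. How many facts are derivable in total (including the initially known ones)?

15

Round 1 fires r1, r8, r9, giving metal(item2), penguin(item2), green(item2).
Round 2 fires r5, r6, giving closed(item2), small(item2).
Round 3 fires r3, giving wooden(item2).
Closure: {approved(item2), bird(item2), blue(item2), closed(item2), cold(item2), flagged(item2), green(item2), mammal(item2), metal(item2), open(item2), penguin(item2), red(item2), small(item2), stale(item2), wooden(item2)} — 15 facts.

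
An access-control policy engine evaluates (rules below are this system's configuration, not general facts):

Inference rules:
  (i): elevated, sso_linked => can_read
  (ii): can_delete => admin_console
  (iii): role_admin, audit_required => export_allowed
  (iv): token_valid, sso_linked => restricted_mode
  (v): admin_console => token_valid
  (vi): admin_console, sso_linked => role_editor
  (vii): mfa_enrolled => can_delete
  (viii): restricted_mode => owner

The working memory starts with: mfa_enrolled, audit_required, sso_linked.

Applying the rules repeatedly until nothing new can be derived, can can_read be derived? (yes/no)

no

Round 1: (vii) [mfa_enrolled => can_delete]. New: can_delete.
Round 2: (ii) [can_delete => admin_console]. New: admin_console.
Round 3: (v) [admin_console => token_valid]; (vi) [admin_console, sso_linked => role_editor]. New: token_valid, role_editor.
Round 4: (iv) [token_valid, sso_linked => restricted_mode]. New: restricted_mode.
Round 5: (viii) [restricted_mode => owner]. New: owner.
Fixed point reached. can_read is concluded only by (i); (i) needs elevated (never derived).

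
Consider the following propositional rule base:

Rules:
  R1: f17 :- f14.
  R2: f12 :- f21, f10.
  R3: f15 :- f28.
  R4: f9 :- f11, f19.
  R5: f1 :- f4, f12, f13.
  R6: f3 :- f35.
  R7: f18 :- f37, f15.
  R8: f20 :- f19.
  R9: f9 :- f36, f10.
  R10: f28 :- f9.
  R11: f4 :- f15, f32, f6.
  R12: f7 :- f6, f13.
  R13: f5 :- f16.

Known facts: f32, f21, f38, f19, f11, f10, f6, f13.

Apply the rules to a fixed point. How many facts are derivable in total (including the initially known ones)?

Round 1: R2 [f12 :- f21, f10.]; R4 [f9 :- f11, f19.]; R8 [f20 :- f19.]; R12 [f7 :- f6, f13.]. Adds f12, f9, f20, f7.
Round 2: R10 [f28 :- f9.]. Adds f28.
Round 3: R3 [f15 :- f28.]. Adds f15.
Round 4: R11 [f4 :- f15, f32, f6.]. Adds f4.
Round 5: R5 [f1 :- f4, f12, f13.]. Adds f1.
Closure: {f1, f10, f11, f12, f13, f15, f19, f20, f21, f28, f32, f38, f4, f6, f7, f9} — 16 facts.

16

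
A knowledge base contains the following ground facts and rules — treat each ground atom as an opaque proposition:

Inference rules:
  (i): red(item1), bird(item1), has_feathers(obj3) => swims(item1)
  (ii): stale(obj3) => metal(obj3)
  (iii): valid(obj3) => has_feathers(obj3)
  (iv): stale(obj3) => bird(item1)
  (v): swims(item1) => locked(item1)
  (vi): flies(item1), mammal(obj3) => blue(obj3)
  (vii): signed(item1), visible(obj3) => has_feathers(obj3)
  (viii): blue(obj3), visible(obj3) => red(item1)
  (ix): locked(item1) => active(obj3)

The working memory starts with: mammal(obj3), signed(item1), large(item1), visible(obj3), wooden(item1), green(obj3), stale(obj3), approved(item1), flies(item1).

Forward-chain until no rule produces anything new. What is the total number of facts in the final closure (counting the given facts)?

Round 1: (ii) [stale(obj3) => metal(obj3)]; (iv) [stale(obj3) => bird(item1)]; (vi) [flies(item1), mammal(obj3) => blue(obj3)]; (vii) [signed(item1), visible(obj3) => has_feathers(obj3)]. Adds metal(obj3), bird(item1), blue(obj3), has_feathers(obj3).
Round 2: (viii) [blue(obj3), visible(obj3) => red(item1)]. Adds red(item1).
Round 3: (i) [red(item1), bird(item1), has_feathers(obj3) => swims(item1)]. Adds swims(item1).
Round 4: (v) [swims(item1) => locked(item1)]. Adds locked(item1).
Round 5: (ix) [locked(item1) => active(obj3)]. Adds active(obj3).
Closure: {active(obj3), approved(item1), bird(item1), blue(obj3), flies(item1), green(obj3), has_feathers(obj3), large(item1), locked(item1), mammal(obj3), metal(obj3), red(item1), signed(item1), stale(obj3), swims(item1), visible(obj3), wooden(item1)} — 17 facts.

17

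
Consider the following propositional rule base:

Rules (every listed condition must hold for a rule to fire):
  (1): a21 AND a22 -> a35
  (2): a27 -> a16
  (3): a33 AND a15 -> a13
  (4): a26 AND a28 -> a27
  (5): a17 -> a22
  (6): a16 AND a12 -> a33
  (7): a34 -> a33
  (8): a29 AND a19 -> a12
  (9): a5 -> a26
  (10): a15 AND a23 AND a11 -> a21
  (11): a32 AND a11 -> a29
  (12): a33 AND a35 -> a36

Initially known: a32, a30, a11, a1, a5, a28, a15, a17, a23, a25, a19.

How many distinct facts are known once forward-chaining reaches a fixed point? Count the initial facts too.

Round 1: (5) [a17 -> a22]; (9) [a5 -> a26]; (10) [a15 AND a23 AND a11 -> a21]; (11) [a32 AND a11 -> a29]. Adds a22, a26, a21, a29.
Round 2: (1) [a21 AND a22 -> a35]; (4) [a26 AND a28 -> a27]; (8) [a29 AND a19 -> a12]. Adds a35, a27, a12.
Round 3: (2) [a27 -> a16]. Adds a16.
Round 4: (6) [a16 AND a12 -> a33]. Adds a33.
Round 5: (3) [a33 AND a15 -> a13]; (12) [a33 AND a35 -> a36]. Adds a13, a36.
Closure: {a1, a11, a12, a13, a15, a16, a17, a19, a21, a22, a23, a25, a26, a27, a28, a29, a30, a32, a33, a35, a36, a5} — 22 facts.

22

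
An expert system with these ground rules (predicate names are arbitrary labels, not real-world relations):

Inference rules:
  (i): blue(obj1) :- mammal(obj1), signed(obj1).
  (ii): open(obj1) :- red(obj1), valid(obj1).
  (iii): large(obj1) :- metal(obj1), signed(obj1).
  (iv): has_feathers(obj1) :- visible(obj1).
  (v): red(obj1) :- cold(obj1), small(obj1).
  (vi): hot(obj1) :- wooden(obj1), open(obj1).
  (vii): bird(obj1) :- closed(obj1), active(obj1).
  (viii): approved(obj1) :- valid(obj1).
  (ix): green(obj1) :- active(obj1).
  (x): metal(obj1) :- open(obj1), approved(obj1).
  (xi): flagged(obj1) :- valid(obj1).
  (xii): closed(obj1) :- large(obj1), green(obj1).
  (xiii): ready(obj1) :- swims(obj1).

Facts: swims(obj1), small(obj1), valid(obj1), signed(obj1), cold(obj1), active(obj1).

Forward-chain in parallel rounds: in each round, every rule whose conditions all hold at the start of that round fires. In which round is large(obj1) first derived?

Round 1 fires (v), (viii), (ix), (xi), (xiii), giving red(obj1), approved(obj1), green(obj1), flagged(obj1), ready(obj1).
Round 2 fires (ii), giving open(obj1).
Round 3 fires (x), giving metal(obj1).
Round 4 fires (iii), giving large(obj1).
large(obj1) first appears in round 4.

4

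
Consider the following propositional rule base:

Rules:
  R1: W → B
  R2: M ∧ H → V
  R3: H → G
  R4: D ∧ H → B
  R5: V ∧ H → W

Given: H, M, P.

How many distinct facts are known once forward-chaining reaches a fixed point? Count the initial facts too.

7

Round 1: R2 [M ∧ H → V]; R3 [H → G]. New: V, G.
Round 2: R5 [V ∧ H → W]. New: W.
Round 3: R1 [W → B]. New: B.
Closure: {B, G, H, M, P, V, W} — 7 facts.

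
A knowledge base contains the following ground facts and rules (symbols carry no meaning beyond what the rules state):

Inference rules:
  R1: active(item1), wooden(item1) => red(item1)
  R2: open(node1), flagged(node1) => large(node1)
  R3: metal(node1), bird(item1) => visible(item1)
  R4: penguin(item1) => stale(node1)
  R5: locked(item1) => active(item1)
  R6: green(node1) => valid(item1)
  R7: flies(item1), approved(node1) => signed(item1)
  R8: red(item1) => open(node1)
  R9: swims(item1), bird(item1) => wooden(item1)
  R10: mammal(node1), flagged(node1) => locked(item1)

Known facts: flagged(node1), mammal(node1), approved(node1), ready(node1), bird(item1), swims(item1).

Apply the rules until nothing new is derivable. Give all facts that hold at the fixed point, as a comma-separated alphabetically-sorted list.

Round 1: R9 [swims(item1), bird(item1) => wooden(item1)]; R10 [mammal(node1), flagged(node1) => locked(item1)]. Adds wooden(item1), locked(item1).
Round 2: R5 [locked(item1) => active(item1)]. Adds active(item1).
Round 3: R1 [active(item1), wooden(item1) => red(item1)]. Adds red(item1).
Round 4: R8 [red(item1) => open(node1)]. Adds open(node1).
Round 5: R2 [open(node1), flagged(node1) => large(node1)]. Adds large(node1).

active(item1), approved(node1), bird(item1), flagged(node1), large(node1), locked(item1), mammal(node1), open(node1), ready(node1), red(item1), swims(item1), wooden(item1)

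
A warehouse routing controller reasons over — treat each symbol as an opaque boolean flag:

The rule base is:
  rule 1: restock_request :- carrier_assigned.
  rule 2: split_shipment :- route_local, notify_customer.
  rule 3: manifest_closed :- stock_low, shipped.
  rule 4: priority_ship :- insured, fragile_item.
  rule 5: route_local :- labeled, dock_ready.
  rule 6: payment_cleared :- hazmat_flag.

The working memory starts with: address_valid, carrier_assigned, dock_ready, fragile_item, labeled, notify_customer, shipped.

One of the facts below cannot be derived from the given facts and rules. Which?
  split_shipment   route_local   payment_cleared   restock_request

payment_cleared

Round 1 fires rule 1, rule 5, giving restock_request, route_local.
Round 2 fires rule 2, giving split_shipment.
Derived: split_shipment (round 2), restock_request (round 1), route_local (round 1). payment_cleared never appears in any round.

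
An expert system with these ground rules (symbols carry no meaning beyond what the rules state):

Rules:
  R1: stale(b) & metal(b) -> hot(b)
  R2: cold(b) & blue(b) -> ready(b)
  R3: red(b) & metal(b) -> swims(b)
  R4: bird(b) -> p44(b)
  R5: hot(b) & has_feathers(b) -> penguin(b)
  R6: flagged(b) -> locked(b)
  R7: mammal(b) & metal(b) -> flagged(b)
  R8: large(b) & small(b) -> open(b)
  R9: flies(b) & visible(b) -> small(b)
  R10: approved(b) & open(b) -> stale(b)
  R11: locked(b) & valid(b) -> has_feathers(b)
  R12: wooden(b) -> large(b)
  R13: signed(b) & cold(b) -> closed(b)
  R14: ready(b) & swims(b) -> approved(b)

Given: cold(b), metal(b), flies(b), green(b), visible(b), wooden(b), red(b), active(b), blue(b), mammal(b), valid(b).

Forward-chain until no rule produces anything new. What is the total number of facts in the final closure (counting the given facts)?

23

Round 1 fires R2, R3, R7, R9, R12, giving ready(b), swims(b), flagged(b), small(b), large(b).
Round 2 fires R6, R8, R14, giving locked(b), open(b), approved(b).
Round 3 fires R10, R11, giving stale(b), has_feathers(b).
Round 4 fires R1, giving hot(b).
Round 5 fires R5, giving penguin(b).
Closure: {active(b), approved(b), blue(b), cold(b), flagged(b), flies(b), green(b), has_feathers(b), hot(b), large(b), locked(b), mammal(b), metal(b), open(b), penguin(b), ready(b), red(b), small(b), stale(b), swims(b), valid(b), visible(b), wooden(b)} — 23 facts.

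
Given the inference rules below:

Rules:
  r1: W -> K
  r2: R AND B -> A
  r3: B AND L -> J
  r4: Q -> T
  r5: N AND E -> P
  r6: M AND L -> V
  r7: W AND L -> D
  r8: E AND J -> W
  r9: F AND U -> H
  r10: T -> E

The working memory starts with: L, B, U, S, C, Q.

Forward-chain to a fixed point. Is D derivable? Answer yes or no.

Round 1 fires r3, r4, giving J, T.
Round 2 fires r10, giving E.
Round 3 fires r8, giving W.
Round 4 fires r1, r7, giving K, D.
D appears in round 4, so it is derivable.

yes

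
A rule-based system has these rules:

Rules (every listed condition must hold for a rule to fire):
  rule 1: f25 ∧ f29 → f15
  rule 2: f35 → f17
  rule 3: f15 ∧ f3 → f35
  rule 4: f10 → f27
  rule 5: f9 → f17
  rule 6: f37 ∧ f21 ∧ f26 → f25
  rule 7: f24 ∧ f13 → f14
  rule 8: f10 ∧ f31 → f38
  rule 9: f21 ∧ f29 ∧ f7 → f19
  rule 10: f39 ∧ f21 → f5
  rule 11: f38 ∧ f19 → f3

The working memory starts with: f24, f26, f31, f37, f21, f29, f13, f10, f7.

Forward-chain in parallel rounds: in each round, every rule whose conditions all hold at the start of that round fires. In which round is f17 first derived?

4

Round 1: rule 4 [f10 → f27]; rule 6 [f37 ∧ f21 ∧ f26 → f25]; rule 7 [f24 ∧ f13 → f14]; rule 8 [f10 ∧ f31 → f38]; rule 9 [f21 ∧ f29 ∧ f7 → f19]. Adds f27, f25, f14, f38, f19.
Round 2: rule 1 [f25 ∧ f29 → f15]; rule 11 [f38 ∧ f19 → f3]. Adds f15, f3.
Round 3: rule 3 [f15 ∧ f3 → f35]. Adds f35.
Round 4: rule 2 [f35 → f17]. Adds f17.
f17 first appears in round 4.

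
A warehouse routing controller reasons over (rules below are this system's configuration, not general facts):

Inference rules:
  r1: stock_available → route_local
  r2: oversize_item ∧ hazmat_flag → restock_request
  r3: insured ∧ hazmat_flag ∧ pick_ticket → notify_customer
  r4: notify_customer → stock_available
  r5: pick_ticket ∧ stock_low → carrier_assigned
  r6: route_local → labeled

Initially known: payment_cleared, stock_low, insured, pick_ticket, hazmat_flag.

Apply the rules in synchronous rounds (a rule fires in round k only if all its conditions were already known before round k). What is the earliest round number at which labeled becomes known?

Round 1: r3 [insured ∧ hazmat_flag ∧ pick_ticket → notify_customer]; r5 [pick_ticket ∧ stock_low → carrier_assigned]. Adds notify_customer, carrier_assigned.
Round 2: r4 [notify_customer → stock_available]. Adds stock_available.
Round 3: r1 [stock_available → route_local]. Adds route_local.
Round 4: r6 [route_local → labeled]. Adds labeled.
labeled first appears in round 4.

4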